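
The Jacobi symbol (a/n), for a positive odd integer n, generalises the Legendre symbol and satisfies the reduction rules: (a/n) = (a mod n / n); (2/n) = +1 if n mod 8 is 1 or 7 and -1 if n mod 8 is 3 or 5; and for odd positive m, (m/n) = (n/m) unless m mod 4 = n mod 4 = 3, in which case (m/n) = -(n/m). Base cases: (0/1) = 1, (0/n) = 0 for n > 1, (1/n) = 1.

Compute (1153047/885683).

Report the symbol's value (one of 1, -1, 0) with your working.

-1

(1153047/885683) = (267364/885683)   [reduce mod 885683]
267364 = 2^2·66841; (2/885683) = -1 since 885683 mod 8 = 3, so (267364/885683) = (-1)^2·(66841/885683); sign now +1
reciprocity: (66841/885683) = +1·(885683/66841) since 66841 mod 4 = 1, 885683 mod 4 = 3; sign now +1
(885683/66841) = (16750/66841)   [reduce mod 66841]
16750 = 2^1·8375; (2/66841) = +1 since 66841 mod 8 = 1, so (16750/66841) = (+1)^1·(8375/66841); sign now +1
reciprocity: (8375/66841) = +1·(66841/8375) since 8375 mod 4 = 3, 66841 mod 4 = 1; sign now +1
(66841/8375) = (8216/8375)   [reduce mod 8375]
8216 = 2^3·1027; (2/8375) = +1 since 8375 mod 8 = 7, so (8216/8375) = (+1)^3·(1027/8375); sign now +1
reciprocity: (1027/8375) = -1·(8375/1027) since 1027 mod 4 = 3, 8375 mod 4 = 3; sign now -1
(8375/1027) = (159/1027)   [reduce mod 1027]
reciprocity: (159/1027) = -1·(1027/159) since 159 mod 4 = 3, 1027 mod 4 = 3; sign now +1
(1027/159) = (73/159)   [reduce mod 159]
reciprocity: (73/159) = +1·(159/73) since 73 mod 4 = 1, 159 mod 4 = 3; sign now +1
(159/73) = (13/73)   [reduce mod 73]
reciprocity: (13/73) = +1·(73/13) since 13 mod 4 = 1, 73 mod 4 = 1; sign now +1
(73/13) = (8/13)   [reduce mod 13]
8 = 2^3·1; (2/13) = -1 since 13 mod 8 = 5, so (8/13) = (-1)^3·(1/13); sign now -1
(1/13) = 1; final value = sign = -1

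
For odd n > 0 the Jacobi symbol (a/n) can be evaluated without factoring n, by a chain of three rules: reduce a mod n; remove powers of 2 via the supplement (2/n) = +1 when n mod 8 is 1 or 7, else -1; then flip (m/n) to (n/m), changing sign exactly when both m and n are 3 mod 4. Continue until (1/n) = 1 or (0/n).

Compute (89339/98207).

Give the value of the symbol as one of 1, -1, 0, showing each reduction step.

-1

reciprocity: (89339/98207) = -1·(98207/89339) since 89339 mod 4 = 3, 98207 mod 4 = 3; sign now -1
(98207/89339) = (8868/89339)   [reduce mod 89339]
8868 = 2^2·2217; (2/89339) = -1 since 89339 mod 8 = 3, so (8868/89339) = (-1)^2·(2217/89339); sign now -1
reciprocity: (2217/89339) = +1·(89339/2217) since 2217 mod 4 = 1, 89339 mod 4 = 3; sign now -1
(89339/2217) = (659/2217)   [reduce mod 2217]
reciprocity: (659/2217) = +1·(2217/659) since 659 mod 4 = 3, 2217 mod 4 = 1; sign now -1
(2217/659) = (240/659)   [reduce mod 659]
240 = 2^4·15; (2/659) = -1 since 659 mod 8 = 3, so (240/659) = (-1)^4·(15/659); sign now -1
reciprocity: (15/659) = -1·(659/15) since 15 mod 4 = 3, 659 mod 4 = 3; sign now +1
(659/15) = (14/15)   [reduce mod 15]
14 = 2^1·7; (2/15) = +1 since 15 mod 8 = 7, so (14/15) = (+1)^1·(7/15); sign now +1
reciprocity: (7/15) = -1·(15/7) since 7 mod 4 = 3, 15 mod 4 = 3; sign now -1
(15/7) = (1/7)   [reduce mod 7]
(1/7) = 1; final value = sign = -1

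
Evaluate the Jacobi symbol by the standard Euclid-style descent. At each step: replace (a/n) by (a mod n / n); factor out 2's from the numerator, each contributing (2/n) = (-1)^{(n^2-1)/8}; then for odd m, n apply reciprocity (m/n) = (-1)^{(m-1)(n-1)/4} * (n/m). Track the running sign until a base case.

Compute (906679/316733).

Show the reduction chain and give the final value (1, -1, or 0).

-1

(906679/316733) = (273213/316733)   [reduce mod 316733]
reciprocity: (273213/316733) = +1·(316733/273213) since 273213 mod 4 = 1, 316733 mod 4 = 1; sign now +1
(316733/273213) = (43520/273213)   [reduce mod 273213]
43520 = 2^9·85; (2/273213) = -1 since 273213 mod 8 = 5, so (43520/273213) = (-1)^9·(85/273213); sign now -1
reciprocity: (85/273213) = +1·(273213/85) since 85 mod 4 = 1, 273213 mod 4 = 1; sign now -1
(273213/85) = (23/85)   [reduce mod 85]
reciprocity: (23/85) = +1·(85/23) since 23 mod 4 = 3, 85 mod 4 = 1; sign now -1
(85/23) = (16/23)   [reduce mod 23]
16 = 2^4·1; (2/23) = +1 since 23 mod 8 = 7, so (16/23) = (+1)^4·(1/23); sign now -1
(1/23) = 1; final value = sign = -1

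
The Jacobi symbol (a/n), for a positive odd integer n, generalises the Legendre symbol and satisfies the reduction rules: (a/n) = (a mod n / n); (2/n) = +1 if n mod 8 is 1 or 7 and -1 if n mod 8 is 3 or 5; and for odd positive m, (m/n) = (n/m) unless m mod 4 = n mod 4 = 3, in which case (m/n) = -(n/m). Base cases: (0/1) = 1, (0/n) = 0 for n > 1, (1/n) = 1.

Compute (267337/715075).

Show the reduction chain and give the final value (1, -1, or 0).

-1

reciprocity: (267337/715075) = +1·(715075/267337) since 267337 mod 4 = 1, 715075 mod 4 = 3; sign now +1
(715075/267337) = (180401/267337)   [reduce mod 267337]
reciprocity: (180401/267337) = +1·(267337/180401) since 180401 mod 4 = 1, 267337 mod 4 = 1; sign now +1
(267337/180401) = (86936/180401)   [reduce mod 180401]
86936 = 2^3·10867; (2/180401) = +1 since 180401 mod 8 = 1, so (86936/180401) = (+1)^3·(10867/180401); sign now +1
reciprocity: (10867/180401) = +1·(180401/10867) since 10867 mod 4 = 3, 180401 mod 4 = 1; sign now +1
(180401/10867) = (6529/10867)   [reduce mod 10867]
reciprocity: (6529/10867) = +1·(10867/6529) since 6529 mod 4 = 1, 10867 mod 4 = 3; sign now +1
(10867/6529) = (4338/6529)   [reduce mod 6529]
4338 = 2^1·2169; (2/6529) = +1 since 6529 mod 8 = 1, so (4338/6529) = (+1)^1·(2169/6529); sign now +1
reciprocity: (2169/6529) = +1·(6529/2169) since 2169 mod 4 = 1, 6529 mod 4 = 1; sign now +1
(6529/2169) = (22/2169)   [reduce mod 2169]
22 = 2^1·11; (2/2169) = +1 since 2169 mod 8 = 1, so (22/2169) = (+1)^1·(11/2169); sign now +1
reciprocity: (11/2169) = +1·(2169/11) since 11 mod 4 = 3, 2169 mod 4 = 1; sign now +1
(2169/11) = (2/11)   [reduce mod 11]
2 = 2^1·1; (2/11) = -1 since 11 mod 8 = 3, so (2/11) = (-1)^1·(1/11); sign now -1
(1/11) = 1; final value = sign = -1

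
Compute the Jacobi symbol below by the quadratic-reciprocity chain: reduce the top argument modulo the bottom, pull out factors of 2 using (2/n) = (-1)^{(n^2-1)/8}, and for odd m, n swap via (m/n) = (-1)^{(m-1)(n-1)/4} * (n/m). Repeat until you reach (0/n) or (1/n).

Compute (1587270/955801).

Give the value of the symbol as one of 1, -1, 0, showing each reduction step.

1

(1587270/955801) = (631469/955801)   [reduce mod 955801]
reciprocity: (631469/955801) = +1·(955801/631469) since 631469 mod 4 = 1, 955801 mod 4 = 1; sign now +1
(955801/631469) = (324332/631469)   [reduce mod 631469]
324332 = 2^2·81083; (2/631469) = -1 since 631469 mod 8 = 5, so (324332/631469) = (-1)^2·(81083/631469); sign now +1
reciprocity: (81083/631469) = +1·(631469/81083) since 81083 mod 4 = 3, 631469 mod 4 = 1; sign now +1
(631469/81083) = (63888/81083)   [reduce mod 81083]
63888 = 2^4·3993; (2/81083) = -1 since 81083 mod 8 = 3, so (63888/81083) = (-1)^4·(3993/81083); sign now +1
reciprocity: (3993/81083) = +1·(81083/3993) since 3993 mod 4 = 1, 81083 mod 4 = 3; sign now +1
(81083/3993) = (1223/3993)   [reduce mod 3993]
reciprocity: (1223/3993) = +1·(3993/1223) since 1223 mod 4 = 3, 3993 mod 4 = 1; sign now +1
(3993/1223) = (324/1223)   [reduce mod 1223]
324 = 2^2·81; (2/1223) = +1 since 1223 mod 8 = 7, so (324/1223) = (+1)^2·(81/1223); sign now +1
reciprocity: (81/1223) = +1·(1223/81) since 81 mod 4 = 1, 1223 mod 4 = 3; sign now +1
(1223/81) = (8/81)   [reduce mod 81]
8 = 2^3·1; (2/81) = +1 since 81 mod 8 = 1, so (8/81) = (+1)^3·(1/81); sign now +1
(1/81) = 1; final value = sign = +1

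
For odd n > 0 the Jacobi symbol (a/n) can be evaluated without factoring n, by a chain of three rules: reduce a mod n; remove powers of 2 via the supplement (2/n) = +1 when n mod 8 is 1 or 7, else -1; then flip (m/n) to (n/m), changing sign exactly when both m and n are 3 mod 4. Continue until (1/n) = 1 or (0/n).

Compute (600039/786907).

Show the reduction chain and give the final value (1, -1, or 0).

reciprocity: (600039/786907) = -1·(786907/600039) since 600039 mod 4 = 3, 786907 mod 4 = 3; sign now -1
(786907/600039) = (186868/600039)   [reduce mod 600039]
186868 = 2^2·46717; (2/600039) = +1 since 600039 mod 8 = 7, so (186868/600039) = (+1)^2·(46717/600039); sign now -1
reciprocity: (46717/600039) = +1·(600039/46717) since 46717 mod 4 = 1, 600039 mod 4 = 3; sign now -1
(600039/46717) = (39435/46717)   [reduce mod 46717]
reciprocity: (39435/46717) = +1·(46717/39435) since 39435 mod 4 = 3, 46717 mod 4 = 1; sign now -1
(46717/39435) = (7282/39435)   [reduce mod 39435]
7282 = 2^1·3641; (2/39435) = -1 since 39435 mod 8 = 3, so (7282/39435) = (-1)^1·(3641/39435); sign now +1
reciprocity: (3641/39435) = +1·(39435/3641) since 3641 mod 4 = 1, 39435 mod 4 = 3; sign now +1
(39435/3641) = (3025/3641)   [reduce mod 3641]
reciprocity: (3025/3641) = +1·(3641/3025) since 3025 mod 4 = 1, 3641 mod 4 = 1; sign now +1
(3641/3025) = (616/3025)   [reduce mod 3025]
616 = 2^3·77; (2/3025) = +1 since 3025 mod 8 = 1, so (616/3025) = (+1)^3·(77/3025); sign now +1
reciprocity: (77/3025) = +1·(3025/77) since 77 mod 4 = 1, 3025 mod 4 = 1; sign now +1
(3025/77) = (22/77)   [reduce mod 77]
22 = 2^1·11; (2/77) = -1 since 77 mod 8 = 5, so (22/77) = (-1)^1·(11/77); sign now -1
reciprocity: (11/77) = +1·(77/11) since 11 mod 4 = 3, 77 mod 4 = 1; sign now -1
(77/11) = (0/11)   [reduce mod 11]
(0/11) = 0   [gcd(a, n) > 1]; final value = 0

0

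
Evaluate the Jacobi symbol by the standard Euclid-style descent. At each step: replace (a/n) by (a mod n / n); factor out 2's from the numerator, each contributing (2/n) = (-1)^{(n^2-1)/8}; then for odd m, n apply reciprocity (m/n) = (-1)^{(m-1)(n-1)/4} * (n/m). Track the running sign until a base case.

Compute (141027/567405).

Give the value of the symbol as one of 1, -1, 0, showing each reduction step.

flip (141027/567405) -> (567405/141027): both odd, 141027 mod 4 = 3, 567405 mod 4 = 1, so the flip contributes +1; sign now +1
(567405/141027): 567405 mod 141027 = 3297, so (567405/141027) = (3297/141027)
flip (3297/141027) -> (141027/3297): both odd, 3297 mod 4 = 1, 141027 mod 4 = 3, so the flip contributes +1; sign now +1
(141027/3297): 141027 mod 3297 = 2553, so (141027/3297) = (2553/3297)
flip (2553/3297) -> (3297/2553): both odd, 2553 mod 4 = 1, 3297 mod 4 = 1, so the flip contributes +1; sign now +1
(3297/2553): 3297 mod 2553 = 744, so (3297/2553) = (744/2553)
factor out 2^3: 744 = 2^3·93; with 2553 mod 8 = 1, (2/2553) = +1; sign now +1; continue with (93/2553)
flip (93/2553) -> (2553/93): both odd, 93 mod 4 = 1, 2553 mod 4 = 1, so the flip contributes +1; sign now +1
(2553/93): 2553 mod 93 = 42, so (2553/93) = (42/93)
factor out 2^1: 42 = 2^1·21; with 93 mod 8 = 5, (2/93) = -1; sign now -1; continue with (21/93)
flip (21/93) -> (93/21): both odd, 21 mod 4 = 1, 93 mod 4 = 1, so the flip contributes +1; sign now -1
(93/21): 93 mod 21 = 9, so (93/21) = (9/21)
flip (9/21) -> (21/9): both odd, 9 mod 4 = 1, 21 mod 4 = 1, so the flip contributes +1; sign now -1
(21/9): 21 mod 9 = 3, so (21/9) = (3/9)
flip (3/9) -> (9/3): both odd, 3 mod 4 = 3, 9 mod 4 = 1, so the flip contributes +1; sign now -1
(9/3): 9 mod 3 = 0, so (9/3) = (0/3)
reached (0/3); gcd(a, n) > 1, so (0/3) = 0 and the symbol is 0

0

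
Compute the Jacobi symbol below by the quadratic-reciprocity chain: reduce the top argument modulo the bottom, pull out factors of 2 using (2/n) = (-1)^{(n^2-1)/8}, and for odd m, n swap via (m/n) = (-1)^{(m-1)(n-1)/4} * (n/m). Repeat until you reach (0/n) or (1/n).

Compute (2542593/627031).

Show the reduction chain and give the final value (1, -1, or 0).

(2542593/627031): 2542593 mod 627031 = 34469, so (2542593/627031) = (34469/627031)
flip (34469/627031) -> (627031/34469): both odd, 34469 mod 4 = 1, 627031 mod 4 = 3, so the flip contributes +1; sign now +1
(627031/34469): 627031 mod 34469 = 6589, so (627031/34469) = (6589/34469)
flip (6589/34469) -> (34469/6589): both odd, 6589 mod 4 = 1, 34469 mod 4 = 1, so the flip contributes +1; sign now +1
(34469/6589): 34469 mod 6589 = 1524, so (34469/6589) = (1524/6589)
factor out 2^2: 1524 = 2^2·381; with 6589 mod 8 = 5, (2/6589) = -1; sign now +1; continue with (381/6589)
flip (381/6589) -> (6589/381): both odd, 381 mod 4 = 1, 6589 mod 4 = 1, so the flip contributes +1; sign now +1
(6589/381): 6589 mod 381 = 112, so (6589/381) = (112/381)
factor out 2^4: 112 = 2^4·7; with 381 mod 8 = 5, (2/381) = -1; sign now +1; continue with (7/381)
flip (7/381) -> (381/7): both odd, 7 mod 4 = 3, 381 mod 4 = 1, so the flip contributes +1; sign now +1
(381/7): 381 mod 7 = 3, so (381/7) = (3/7)
flip (3/7) -> (7/3): both odd, 3 mod 4 = 3, 7 mod 4 = 3, so the flip contributes -1; sign now -1
(7/3): 7 mod 3 = 1, so (7/3) = (1/3)
reached (1/3) = 1, so the symbol is -1

-1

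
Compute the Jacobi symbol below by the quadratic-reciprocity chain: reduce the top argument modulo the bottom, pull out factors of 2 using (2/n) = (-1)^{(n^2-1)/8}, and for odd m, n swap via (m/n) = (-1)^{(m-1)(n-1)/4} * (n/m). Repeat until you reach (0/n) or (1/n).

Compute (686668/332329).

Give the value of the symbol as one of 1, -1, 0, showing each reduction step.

1

(686668/332329) = (22010/332329)   [reduce mod 332329]
22010 = 2^1·11005; (2/332329) = +1 since 332329 mod 8 = 1, so (22010/332329) = (+1)^1·(11005/332329); sign now +1
reciprocity: (11005/332329) = +1·(332329/11005) since 11005 mod 4 = 1, 332329 mod 4 = 1; sign now +1
(332329/11005) = (2179/11005)   [reduce mod 11005]
reciprocity: (2179/11005) = +1·(11005/2179) since 2179 mod 4 = 3, 11005 mod 4 = 1; sign now +1
(11005/2179) = (110/2179)   [reduce mod 2179]
110 = 2^1·55; (2/2179) = -1 since 2179 mod 8 = 3, so (110/2179) = (-1)^1·(55/2179); sign now -1
reciprocity: (55/2179) = -1·(2179/55) since 55 mod 4 = 3, 2179 mod 4 = 3; sign now +1
(2179/55) = (34/55)   [reduce mod 55]
34 = 2^1·17; (2/55) = +1 since 55 mod 8 = 7, so (34/55) = (+1)^1·(17/55); sign now +1
reciprocity: (17/55) = +1·(55/17) since 17 mod 4 = 1, 55 mod 4 = 3; sign now +1
(55/17) = (4/17)   [reduce mod 17]
4 = 2^2·1; (2/17) = +1 since 17 mod 8 = 1, so (4/17) = (+1)^2·(1/17); sign now +1
(1/17) = 1; final value = sign = +1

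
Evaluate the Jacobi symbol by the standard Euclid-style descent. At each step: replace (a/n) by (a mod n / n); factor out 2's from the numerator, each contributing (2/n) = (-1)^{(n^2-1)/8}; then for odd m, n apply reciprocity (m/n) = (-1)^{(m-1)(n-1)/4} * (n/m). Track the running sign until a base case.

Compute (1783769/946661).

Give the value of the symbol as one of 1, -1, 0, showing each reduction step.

-1

(1783769/946661): 1783769 mod 946661 = 837108, so (1783769/946661) = (837108/946661)
factor out 2^2: 837108 = 2^2·209277; with 946661 mod 8 = 5, (2/946661) = -1; sign now +1; continue with (209277/946661)
flip (209277/946661) -> (946661/209277): both odd, 209277 mod 4 = 1, 946661 mod 4 = 1, so the flip contributes +1; sign now +1
(946661/209277): 946661 mod 209277 = 109553, so (946661/209277) = (109553/209277)
flip (109553/209277) -> (209277/109553): both odd, 109553 mod 4 = 1, 209277 mod 4 = 1, so the flip contributes +1; sign now +1
(209277/109553): 209277 mod 109553 = 99724, so (209277/109553) = (99724/109553)
factor out 2^2: 99724 = 2^2·24931; with 109553 mod 8 = 1, (2/109553) = +1; sign now +1; continue with (24931/109553)
flip (24931/109553) -> (109553/24931): both odd, 24931 mod 4 = 3, 109553 mod 4 = 1, so the flip contributes +1; sign now +1
(109553/24931): 109553 mod 24931 = 9829, so (109553/24931) = (9829/24931)
flip (9829/24931) -> (24931/9829): both odd, 9829 mod 4 = 1, 24931 mod 4 = 3, so the flip contributes +1; sign now +1
(24931/9829): 24931 mod 9829 = 5273, so (24931/9829) = (5273/9829)
flip (5273/9829) -> (9829/5273): both odd, 5273 mod 4 = 1, 9829 mod 4 = 1, so the flip contributes +1; sign now +1
(9829/5273): 9829 mod 5273 = 4556, so (9829/5273) = (4556/5273)
factor out 2^2: 4556 = 2^2·1139; with 5273 mod 8 = 1, (2/5273) = +1; sign now +1; continue with (1139/5273)
flip (1139/5273) -> (5273/1139): both odd, 1139 mod 4 = 3, 5273 mod 4 = 1, so the flip contributes +1; sign now +1
(5273/1139): 5273 mod 1139 = 717, so (5273/1139) = (717/1139)
flip (717/1139) -> (1139/717): both odd, 717 mod 4 = 1, 1139 mod 4 = 3, so the flip contributes +1; sign now +1
(1139/717): 1139 mod 717 = 422, so (1139/717) = (422/717)
factor out 2^1: 422 = 2^1·211; with 717 mod 8 = 5, (2/717) = -1; sign now -1; continue with (211/717)
flip (211/717) -> (717/211): both odd, 211 mod 4 = 3, 717 mod 4 = 1, so the flip contributes +1; sign now -1
(717/211): 717 mod 211 = 84, so (717/211) = (84/211)
factor out 2^2: 84 = 2^2·21; with 211 mod 8 = 3, (2/211) = -1; sign now -1; continue with (21/211)
flip (21/211) -> (211/21): both odd, 21 mod 4 = 1, 211 mod 4 = 3, so the flip contributes +1; sign now -1
(211/21): 211 mod 21 = 1, so (211/21) = (1/21)
reached (1/21) = 1, so the symbol is -1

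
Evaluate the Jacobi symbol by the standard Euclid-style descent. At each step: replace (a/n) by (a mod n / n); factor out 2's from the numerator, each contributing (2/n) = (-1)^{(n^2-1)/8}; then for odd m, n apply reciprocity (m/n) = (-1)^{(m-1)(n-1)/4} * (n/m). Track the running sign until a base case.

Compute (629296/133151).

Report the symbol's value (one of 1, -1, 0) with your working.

1

(629296/133151): 629296 mod 133151 = 96692, so (629296/133151) = (96692/133151)
factor out 2^2: 96692 = 2^2·24173; with 133151 mod 8 = 7, (2/133151) = +1; sign now +1; continue with (24173/133151)
flip (24173/133151) -> (133151/24173): both odd, 24173 mod 4 = 1, 133151 mod 4 = 3, so the flip contributes +1; sign now +1
(133151/24173): 133151 mod 24173 = 12286, so (133151/24173) = (12286/24173)
factor out 2^1: 12286 = 2^1·6143; with 24173 mod 8 = 5, (2/24173) = -1; sign now -1; continue with (6143/24173)
flip (6143/24173) -> (24173/6143): both odd, 6143 mod 4 = 3, 24173 mod 4 = 1, so the flip contributes +1; sign now -1
(24173/6143): 24173 mod 6143 = 5744, so (24173/6143) = (5744/6143)
factor out 2^4: 5744 = 2^4·359; with 6143 mod 8 = 7, (2/6143) = +1; sign now -1; continue with (359/6143)
flip (359/6143) -> (6143/359): both odd, 359 mod 4 = 3, 6143 mod 4 = 3, so the flip contributes -1; sign now +1
(6143/359): 6143 mod 359 = 40, so (6143/359) = (40/359)
factor out 2^3: 40 = 2^3·5; with 359 mod 8 = 7, (2/359) = +1; sign now +1; continue with (5/359)
flip (5/359) -> (359/5): both odd, 5 mod 4 = 1, 359 mod 4 = 3, so the flip contributes +1; sign now +1
(359/5): 359 mod 5 = 4, so (359/5) = (4/5)
factor out 2^2: 4 = 2^2·1; with 5 mod 8 = 5, (2/5) = -1; sign now +1; continue with (1/5)
reached (1/5) = 1, so the symbol is +1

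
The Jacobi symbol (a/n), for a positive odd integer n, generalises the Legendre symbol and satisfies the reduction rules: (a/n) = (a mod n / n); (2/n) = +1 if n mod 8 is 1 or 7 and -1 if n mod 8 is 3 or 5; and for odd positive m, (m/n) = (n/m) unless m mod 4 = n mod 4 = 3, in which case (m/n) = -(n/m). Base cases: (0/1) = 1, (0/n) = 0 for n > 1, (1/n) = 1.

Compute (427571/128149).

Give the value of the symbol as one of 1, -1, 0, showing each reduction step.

(427571/128149): 427571 mod 128149 = 43124, so (427571/128149) = (43124/128149)
factor out 2^2: 43124 = 2^2·10781; with 128149 mod 8 = 5, (2/128149) = -1; sign now +1; continue with (10781/128149)
flip (10781/128149) -> (128149/10781): both odd, 10781 mod 4 = 1, 128149 mod 4 = 1, so the flip contributes +1; sign now +1
(128149/10781): 128149 mod 10781 = 9558, so (128149/10781) = (9558/10781)
factor out 2^1: 9558 = 2^1·4779; with 10781 mod 8 = 5, (2/10781) = -1; sign now -1; continue with (4779/10781)
flip (4779/10781) -> (10781/4779): both odd, 4779 mod 4 = 3, 10781 mod 4 = 1, so the flip contributes +1; sign now -1
(10781/4779): 10781 mod 4779 = 1223, so (10781/4779) = (1223/4779)
flip (1223/4779) -> (4779/1223): both odd, 1223 mod 4 = 3, 4779 mod 4 = 3, so the flip contributes -1; sign now +1
(4779/1223): 4779 mod 1223 = 1110, so (4779/1223) = (1110/1223)
factor out 2^1: 1110 = 2^1·555; with 1223 mod 8 = 7, (2/1223) = +1; sign now +1; continue with (555/1223)
flip (555/1223) -> (1223/555): both odd, 555 mod 4 = 3, 1223 mod 4 = 3, so the flip contributes -1; sign now -1
(1223/555): 1223 mod 555 = 113, so (1223/555) = (113/555)
flip (113/555) -> (555/113): both odd, 113 mod 4 = 1, 555 mod 4 = 3, so the flip contributes +1; sign now -1
(555/113): 555 mod 113 = 103, so (555/113) = (103/113)
flip (103/113) -> (113/103): both odd, 103 mod 4 = 3, 113 mod 4 = 1, so the flip contributes +1; sign now -1
(113/103): 113 mod 103 = 10, so (113/103) = (10/103)
factor out 2^1: 10 = 2^1·5; with 103 mod 8 = 7, (2/103) = +1; sign now -1; continue with (5/103)
flip (5/103) -> (103/5): both odd, 5 mod 4 = 1, 103 mod 4 = 3, so the flip contributes +1; sign now -1
(103/5): 103 mod 5 = 3, so (103/5) = (3/5)
flip (3/5) -> (5/3): both odd, 3 mod 4 = 3, 5 mod 4 = 1, so the flip contributes +1; sign now -1
(5/3): 5 mod 3 = 2, so (5/3) = (2/3)
factor out 2^1: 2 = 2^1·1; with 3 mod 8 = 3, (2/3) = -1; sign now +1; continue with (1/3)
reached (1/3) = 1, so the symbol is +1

1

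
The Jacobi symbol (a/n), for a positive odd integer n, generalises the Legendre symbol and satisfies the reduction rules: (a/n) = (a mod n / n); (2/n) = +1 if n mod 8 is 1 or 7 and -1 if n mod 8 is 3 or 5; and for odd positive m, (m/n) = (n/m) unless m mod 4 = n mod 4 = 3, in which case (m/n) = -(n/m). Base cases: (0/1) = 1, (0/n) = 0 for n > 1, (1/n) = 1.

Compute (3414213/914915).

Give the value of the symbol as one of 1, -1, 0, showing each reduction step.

(3414213/914915) = (669468/914915)   [reduce mod 914915]
669468 = 2^2·167367; (2/914915) = -1 since 914915 mod 8 = 3, so (669468/914915) = (-1)^2·(167367/914915); sign now +1
reciprocity: (167367/914915) = -1·(914915/167367) since 167367 mod 4 = 3, 914915 mod 4 = 3; sign now -1
(914915/167367) = (78080/167367)   [reduce mod 167367]
78080 = 2^8·305; (2/167367) = +1 since 167367 mod 8 = 7, so (78080/167367) = (+1)^8·(305/167367); sign now -1
reciprocity: (305/167367) = +1·(167367/305) since 305 mod 4 = 1, 167367 mod 4 = 3; sign now -1
(167367/305) = (227/305)   [reduce mod 305]
reciprocity: (227/305) = +1·(305/227) since 227 mod 4 = 3, 305 mod 4 = 1; sign now -1
(305/227) = (78/227)   [reduce mod 227]
78 = 2^1·39; (2/227) = -1 since 227 mod 8 = 3, so (78/227) = (-1)^1·(39/227); sign now +1
reciprocity: (39/227) = -1·(227/39) since 39 mod 4 = 3, 227 mod 4 = 3; sign now -1
(227/39) = (32/39)   [reduce mod 39]
32 = 2^5·1; (2/39) = +1 since 39 mod 8 = 7, so (32/39) = (+1)^5·(1/39); sign now -1
(1/39) = 1; final value = sign = -1

-1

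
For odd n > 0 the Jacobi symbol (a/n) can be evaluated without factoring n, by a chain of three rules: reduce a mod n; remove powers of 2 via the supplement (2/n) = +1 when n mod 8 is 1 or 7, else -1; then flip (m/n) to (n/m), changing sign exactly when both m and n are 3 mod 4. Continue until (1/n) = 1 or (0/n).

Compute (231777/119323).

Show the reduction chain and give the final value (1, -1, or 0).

-1

(231777/119323) = (112454/119323)   [reduce mod 119323]
112454 = 2^1·56227; (2/119323) = -1 since 119323 mod 8 = 3, so (112454/119323) = (-1)^1·(56227/119323); sign now -1
reciprocity: (56227/119323) = -1·(119323/56227) since 56227 mod 4 = 3, 119323 mod 4 = 3; sign now +1
(119323/56227) = (6869/56227)   [reduce mod 56227]
reciprocity: (6869/56227) = +1·(56227/6869) since 6869 mod 4 = 1, 56227 mod 4 = 3; sign now +1
(56227/6869) = (1275/6869)   [reduce mod 6869]
reciprocity: (1275/6869) = +1·(6869/1275) since 1275 mod 4 = 3, 6869 mod 4 = 1; sign now +1
(6869/1275) = (494/1275)   [reduce mod 1275]
494 = 2^1·247; (2/1275) = -1 since 1275 mod 8 = 3, so (494/1275) = (-1)^1·(247/1275); sign now -1
reciprocity: (247/1275) = -1·(1275/247) since 247 mod 4 = 3, 1275 mod 4 = 3; sign now +1
(1275/247) = (40/247)   [reduce mod 247]
40 = 2^3·5; (2/247) = +1 since 247 mod 8 = 7, so (40/247) = (+1)^3·(5/247); sign now +1
reciprocity: (5/247) = +1·(247/5) since 5 mod 4 = 1, 247 mod 4 = 3; sign now +1
(247/5) = (2/5)   [reduce mod 5]
2 = 2^1·1; (2/5) = -1 since 5 mod 8 = 5, so (2/5) = (-1)^1·(1/5); sign now -1
(1/5) = 1; final value = sign = -1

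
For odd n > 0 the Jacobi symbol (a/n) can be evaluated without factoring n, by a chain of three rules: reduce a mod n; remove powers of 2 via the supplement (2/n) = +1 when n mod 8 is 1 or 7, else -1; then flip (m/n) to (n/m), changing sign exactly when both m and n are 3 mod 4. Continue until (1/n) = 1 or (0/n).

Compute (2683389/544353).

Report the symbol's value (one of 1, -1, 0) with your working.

(2683389/544353): 2683389 mod 544353 = 505977, so (2683389/544353) = (505977/544353)
flip (505977/544353) -> (544353/505977): both odd, 505977 mod 4 = 1, 544353 mod 4 = 1, so the flip contributes +1; sign now +1
(544353/505977): 544353 mod 505977 = 38376, so (544353/505977) = (38376/505977)
factor out 2^3: 38376 = 2^3·4797; with 505977 mod 8 = 1, (2/505977) = +1; sign now +1; continue with (4797/505977)
flip (4797/505977) -> (505977/4797): both odd, 4797 mod 4 = 1, 505977 mod 4 = 1, so the flip contributes +1; sign now +1
(505977/4797): 505977 mod 4797 = 2292, so (505977/4797) = (2292/4797)
factor out 2^2: 2292 = 2^2·573; with 4797 mod 8 = 5, (2/4797) = -1; sign now +1; continue with (573/4797)
flip (573/4797) -> (4797/573): both odd, 573 mod 4 = 1, 4797 mod 4 = 1, so the flip contributes +1; sign now +1
(4797/573): 4797 mod 573 = 213, so (4797/573) = (213/573)
flip (213/573) -> (573/213): both odd, 213 mod 4 = 1, 573 mod 4 = 1, so the flip contributes +1; sign now +1
(573/213): 573 mod 213 = 147, so (573/213) = (147/213)
flip (147/213) -> (213/147): both odd, 147 mod 4 = 3, 213 mod 4 = 1, so the flip contributes +1; sign now +1
(213/147): 213 mod 147 = 66, so (213/147) = (66/147)
factor out 2^1: 66 = 2^1·33; with 147 mod 8 = 3, (2/147) = -1; sign now -1; continue with (33/147)
flip (33/147) -> (147/33): both odd, 33 mod 4 = 1, 147 mod 4 = 3, so the flip contributes +1; sign now -1
(147/33): 147 mod 33 = 15, so (147/33) = (15/33)
flip (15/33) -> (33/15): both odd, 15 mod 4 = 3, 33 mod 4 = 1, so the flip contributes +1; sign now -1
(33/15): 33 mod 15 = 3, so (33/15) = (3/15)
flip (3/15) -> (15/3): both odd, 3 mod 4 = 3, 15 mod 4 = 3, so the flip contributes -1; sign now +1
(15/3): 15 mod 3 = 0, so (15/3) = (0/3)
reached (0/3); gcd(a, n) > 1, so (0/3) = 0 and the symbol is 0

0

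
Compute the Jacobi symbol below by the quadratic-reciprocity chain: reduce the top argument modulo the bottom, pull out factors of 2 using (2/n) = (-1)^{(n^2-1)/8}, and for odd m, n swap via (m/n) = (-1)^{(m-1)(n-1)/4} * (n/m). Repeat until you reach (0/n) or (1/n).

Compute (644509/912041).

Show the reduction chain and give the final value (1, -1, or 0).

reciprocity: (644509/912041) = +1·(912041/644509) since 644509 mod 4 = 1, 912041 mod 4 = 1; sign now +1
(912041/644509) = (267532/644509)   [reduce mod 644509]
267532 = 2^2·66883; (2/644509) = -1 since 644509 mod 8 = 5, so (267532/644509) = (-1)^2·(66883/644509); sign now +1
reciprocity: (66883/644509) = +1·(644509/66883) since 66883 mod 4 = 3, 644509 mod 4 = 1; sign now +1
(644509/66883) = (42562/66883)   [reduce mod 66883]
42562 = 2^1·21281; (2/66883) = -1 since 66883 mod 8 = 3, so (42562/66883) = (-1)^1·(21281/66883); sign now -1
reciprocity: (21281/66883) = +1·(66883/21281) since 21281 mod 4 = 1, 66883 mod 4 = 3; sign now -1
(66883/21281) = (3040/21281)   [reduce mod 21281]
3040 = 2^5·95; (2/21281) = +1 since 21281 mod 8 = 1, so (3040/21281) = (+1)^5·(95/21281); sign now -1
reciprocity: (95/21281) = +1·(21281/95) since 95 mod 4 = 3, 21281 mod 4 = 1; sign now -1
(21281/95) = (1/95)   [reduce mod 95]
(1/95) = 1; final value = sign = -1

-1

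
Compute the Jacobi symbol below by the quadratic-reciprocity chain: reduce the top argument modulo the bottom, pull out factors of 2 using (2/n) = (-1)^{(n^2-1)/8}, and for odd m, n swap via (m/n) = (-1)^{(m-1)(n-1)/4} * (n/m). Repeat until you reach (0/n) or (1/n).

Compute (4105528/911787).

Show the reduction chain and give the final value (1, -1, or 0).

(4105528/911787) = (458380/911787)   [reduce mod 911787]
458380 = 2^2·114595; (2/911787) = -1 since 911787 mod 8 = 3, so (458380/911787) = (-1)^2·(114595/911787); sign now +1
reciprocity: (114595/911787) = -1·(911787/114595) since 114595 mod 4 = 3, 911787 mod 4 = 3; sign now -1
(911787/114595) = (109622/114595)   [reduce mod 114595]
109622 = 2^1·54811; (2/114595) = -1 since 114595 mod 8 = 3, so (109622/114595) = (-1)^1·(54811/114595); sign now +1
reciprocity: (54811/114595) = -1·(114595/54811) since 54811 mod 4 = 3, 114595 mod 4 = 3; sign now -1
(114595/54811) = (4973/54811)   [reduce mod 54811]
reciprocity: (4973/54811) = +1·(54811/4973) since 4973 mod 4 = 1, 54811 mod 4 = 3; sign now -1
(54811/4973) = (108/4973)   [reduce mod 4973]
108 = 2^2·27; (2/4973) = -1 since 4973 mod 8 = 5, so (108/4973) = (-1)^2·(27/4973); sign now -1
reciprocity: (27/4973) = +1·(4973/27) since 27 mod 4 = 3, 4973 mod 4 = 1; sign now -1
(4973/27) = (5/27)   [reduce mod 27]
reciprocity: (5/27) = +1·(27/5) since 5 mod 4 = 1, 27 mod 4 = 3; sign now -1
(27/5) = (2/5)   [reduce mod 5]
2 = 2^1·1; (2/5) = -1 since 5 mod 8 = 5, so (2/5) = (-1)^1·(1/5); sign now +1
(1/5) = 1; final value = sign = +1

1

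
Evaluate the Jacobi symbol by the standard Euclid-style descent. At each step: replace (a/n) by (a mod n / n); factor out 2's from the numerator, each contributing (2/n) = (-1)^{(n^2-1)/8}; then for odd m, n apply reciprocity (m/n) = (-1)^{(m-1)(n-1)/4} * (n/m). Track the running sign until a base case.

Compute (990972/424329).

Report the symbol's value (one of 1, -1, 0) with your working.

0

(990972/424329) = (142314/424329)   [reduce mod 424329]
142314 = 2^1·71157; (2/424329) = +1 since 424329 mod 8 = 1, so (142314/424329) = (+1)^1·(71157/424329); sign now +1
reciprocity: (71157/424329) = +1·(424329/71157) since 71157 mod 4 = 1, 424329 mod 4 = 1; sign now +1
(424329/71157) = (68544/71157)   [reduce mod 71157]
68544 = 2^6·1071; (2/71157) = -1 since 71157 mod 8 = 5, so (68544/71157) = (-1)^6·(1071/71157); sign now +1
reciprocity: (1071/71157) = +1·(71157/1071) since 1071 mod 4 = 3, 71157 mod 4 = 1; sign now +1
(71157/1071) = (471/1071)   [reduce mod 1071]
reciprocity: (471/1071) = -1·(1071/471) since 471 mod 4 = 3, 1071 mod 4 = 3; sign now -1
(1071/471) = (129/471)   [reduce mod 471]
reciprocity: (129/471) = +1·(471/129) since 129 mod 4 = 1, 471 mod 4 = 3; sign now -1
(471/129) = (84/129)   [reduce mod 129]
84 = 2^2·21; (2/129) = +1 since 129 mod 8 = 1, so (84/129) = (+1)^2·(21/129); sign now -1
reciprocity: (21/129) = +1·(129/21) since 21 mod 4 = 1, 129 mod 4 = 1; sign now -1
(129/21) = (3/21)   [reduce mod 21]
reciprocity: (3/21) = +1·(21/3) since 3 mod 4 = 3, 21 mod 4 = 1; sign now -1
(21/3) = (0/3)   [reduce mod 3]
(0/3) = 0   [gcd(a, n) > 1]; final value = 0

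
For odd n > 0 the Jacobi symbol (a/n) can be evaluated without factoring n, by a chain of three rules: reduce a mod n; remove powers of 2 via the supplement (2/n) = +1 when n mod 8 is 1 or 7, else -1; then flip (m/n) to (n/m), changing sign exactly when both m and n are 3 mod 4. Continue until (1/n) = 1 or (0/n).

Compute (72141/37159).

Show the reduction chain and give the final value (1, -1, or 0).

(72141/37159): 72141 mod 37159 = 34982, so (72141/37159) = (34982/37159)
factor out 2^1: 34982 = 2^1·17491; with 37159 mod 8 = 7, (2/37159) = +1; sign now +1; continue with (17491/37159)
flip (17491/37159) -> (37159/17491): both odd, 17491 mod 4 = 3, 37159 mod 4 = 3, so the flip contributes -1; sign now -1
(37159/17491): 37159 mod 17491 = 2177, so (37159/17491) = (2177/17491)
flip (2177/17491) -> (17491/2177): both odd, 2177 mod 4 = 1, 17491 mod 4 = 3, so the flip contributes +1; sign now -1
(17491/2177): 17491 mod 2177 = 75, so (17491/2177) = (75/2177)
flip (75/2177) -> (2177/75): both odd, 75 mod 4 = 3, 2177 mod 4 = 1, so the flip contributes +1; sign now -1
(2177/75): 2177 mod 75 = 2, so (2177/75) = (2/75)
factor out 2^1: 2 = 2^1·1; with 75 mod 8 = 3, (2/75) = -1; sign now +1; continue with (1/75)
reached (1/75) = 1, so the symbol is +1

1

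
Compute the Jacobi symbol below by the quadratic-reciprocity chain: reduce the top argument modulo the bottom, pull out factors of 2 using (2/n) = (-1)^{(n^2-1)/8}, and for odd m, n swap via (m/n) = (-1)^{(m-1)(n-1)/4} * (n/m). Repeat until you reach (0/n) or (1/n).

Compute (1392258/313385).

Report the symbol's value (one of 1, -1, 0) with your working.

-1

(1392258/313385): 1392258 mod 313385 = 138718, so (1392258/313385) = (138718/313385)
factor out 2^1: 138718 = 2^1·69359; with 313385 mod 8 = 1, (2/313385) = +1; sign now +1; continue with (69359/313385)
flip (69359/313385) -> (313385/69359): both odd, 69359 mod 4 = 3, 313385 mod 4 = 1, so the flip contributes +1; sign now +1
(313385/69359): 313385 mod 69359 = 35949, so (313385/69359) = (35949/69359)
flip (35949/69359) -> (69359/35949): both odd, 35949 mod 4 = 1, 69359 mod 4 = 3, so the flip contributes +1; sign now +1
(69359/35949): 69359 mod 35949 = 33410, so (69359/35949) = (33410/35949)
factor out 2^1: 33410 = 2^1·16705; with 35949 mod 8 = 5, (2/35949) = -1; sign now -1; continue with (16705/35949)
flip (16705/35949) -> (35949/16705): both odd, 16705 mod 4 = 1, 35949 mod 4 = 1, so the flip contributes +1; sign now -1
(35949/16705): 35949 mod 16705 = 2539, so (35949/16705) = (2539/16705)
flip (2539/16705) -> (16705/2539): both odd, 2539 mod 4 = 3, 16705 mod 4 = 1, so the flip contributes +1; sign now -1
(16705/2539): 16705 mod 2539 = 1471, so (16705/2539) = (1471/2539)
flip (1471/2539) -> (2539/1471): both odd, 1471 mod 4 = 3, 2539 mod 4 = 3, so the flip contributes -1; sign now +1
(2539/1471): 2539 mod 1471 = 1068, so (2539/1471) = (1068/1471)
factor out 2^2: 1068 = 2^2·267; with 1471 mod 8 = 7, (2/1471) = +1; sign now +1; continue with (267/1471)
flip (267/1471) -> (1471/267): both odd, 267 mod 4 = 3, 1471 mod 4 = 3, so the flip contributes -1; sign now -1
(1471/267): 1471 mod 267 = 136, so (1471/267) = (136/267)
factor out 2^3: 136 = 2^3·17; with 267 mod 8 = 3, (2/267) = -1; sign now +1; continue with (17/267)
flip (17/267) -> (267/17): both odd, 17 mod 4 = 1, 267 mod 4 = 3, so the flip contributes +1; sign now +1
(267/17): 267 mod 17 = 12, so (267/17) = (12/17)
factor out 2^2: 12 = 2^2·3; with 17 mod 8 = 1, (2/17) = +1; sign now +1; continue with (3/17)
flip (3/17) -> (17/3): both odd, 3 mod 4 = 3, 17 mod 4 = 1, so the flip contributes +1; sign now +1
(17/3): 17 mod 3 = 2, so (17/3) = (2/3)
factor out 2^1: 2 = 2^1·1; with 3 mod 8 = 3, (2/3) = -1; sign now -1; continue with (1/3)
reached (1/3) = 1, so the symbol is -1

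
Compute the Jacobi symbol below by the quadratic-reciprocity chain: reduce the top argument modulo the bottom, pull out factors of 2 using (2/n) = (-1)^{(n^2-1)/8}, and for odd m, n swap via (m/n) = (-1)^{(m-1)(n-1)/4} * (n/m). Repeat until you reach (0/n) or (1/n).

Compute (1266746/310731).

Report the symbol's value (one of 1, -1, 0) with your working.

(1266746/310731) = (23822/310731)   [reduce mod 310731]
23822 = 2^1·11911; (2/310731) = -1 since 310731 mod 8 = 3, so (23822/310731) = (-1)^1·(11911/310731); sign now -1
reciprocity: (11911/310731) = -1·(310731/11911) since 11911 mod 4 = 3, 310731 mod 4 = 3; sign now +1
(310731/11911) = (1045/11911)   [reduce mod 11911]
reciprocity: (1045/11911) = +1·(11911/1045) since 1045 mod 4 = 1, 11911 mod 4 = 3; sign now +1
(11911/1045) = (416/1045)   [reduce mod 1045]
416 = 2^5·13; (2/1045) = -1 since 1045 mod 8 = 5, so (416/1045) = (-1)^5·(13/1045); sign now -1
reciprocity: (13/1045) = +1·(1045/13) since 13 mod 4 = 1, 1045 mod 4 = 1; sign now -1
(1045/13) = (5/13)   [reduce mod 13]
reciprocity: (5/13) = +1·(13/5) since 5 mod 4 = 1, 13 mod 4 = 1; sign now -1
(13/5) = (3/5)   [reduce mod 5]
reciprocity: (3/5) = +1·(5/3) since 3 mod 4 = 3, 5 mod 4 = 1; sign now -1
(5/3) = (2/3)   [reduce mod 3]
2 = 2^1·1; (2/3) = -1 since 3 mod 8 = 3, so (2/3) = (-1)^1·(1/3); sign now +1
(1/3) = 1; final value = sign = +1

1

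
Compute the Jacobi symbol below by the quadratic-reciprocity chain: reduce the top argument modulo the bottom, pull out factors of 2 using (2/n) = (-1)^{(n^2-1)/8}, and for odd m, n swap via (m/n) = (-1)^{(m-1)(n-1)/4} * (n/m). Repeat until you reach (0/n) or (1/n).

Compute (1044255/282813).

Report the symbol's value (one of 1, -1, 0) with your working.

0

(1044255/282813) = (195816/282813)   [reduce mod 282813]
195816 = 2^3·24477; (2/282813) = -1 since 282813 mod 8 = 5, so (195816/282813) = (-1)^3·(24477/282813); sign now -1
reciprocity: (24477/282813) = +1·(282813/24477) since 24477 mod 4 = 1, 282813 mod 4 = 1; sign now -1
(282813/24477) = (13566/24477)   [reduce mod 24477]
13566 = 2^1·6783; (2/24477) = -1 since 24477 mod 8 = 5, so (13566/24477) = (-1)^1·(6783/24477); sign now +1
reciprocity: (6783/24477) = +1·(24477/6783) since 6783 mod 4 = 3, 24477 mod 4 = 1; sign now +1
(24477/6783) = (4128/6783)   [reduce mod 6783]
4128 = 2^5·129; (2/6783) = +1 since 6783 mod 8 = 7, so (4128/6783) = (+1)^5·(129/6783); sign now +1
reciprocity: (129/6783) = +1·(6783/129) since 129 mod 4 = 1, 6783 mod 4 = 3; sign now +1
(6783/129) = (75/129)   [reduce mod 129]
reciprocity: (75/129) = +1·(129/75) since 75 mod 4 = 3, 129 mod 4 = 1; sign now +1
(129/75) = (54/75)   [reduce mod 75]
54 = 2^1·27; (2/75) = -1 since 75 mod 8 = 3, so (54/75) = (-1)^1·(27/75); sign now -1
reciprocity: (27/75) = -1·(75/27) since 27 mod 4 = 3, 75 mod 4 = 3; sign now +1
(75/27) = (21/27)   [reduce mod 27]
reciprocity: (21/27) = +1·(27/21) since 21 mod 4 = 1, 27 mod 4 = 3; sign now +1
(27/21) = (6/21)   [reduce mod 21]
6 = 2^1·3; (2/21) = -1 since 21 mod 8 = 5, so (6/21) = (-1)^1·(3/21); sign now -1
reciprocity: (3/21) = +1·(21/3) since 3 mod 4 = 3, 21 mod 4 = 1; sign now -1
(21/3) = (0/3)   [reduce mod 3]
(0/3) = 0   [gcd(a, n) > 1]; final value = 0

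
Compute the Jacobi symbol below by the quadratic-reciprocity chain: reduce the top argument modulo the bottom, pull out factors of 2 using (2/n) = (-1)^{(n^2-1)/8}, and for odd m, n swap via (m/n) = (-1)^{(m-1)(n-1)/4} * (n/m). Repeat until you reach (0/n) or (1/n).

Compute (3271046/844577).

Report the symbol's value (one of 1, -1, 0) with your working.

(3271046/844577) = (737315/844577)   [reduce mod 844577]
reciprocity: (737315/844577) = +1·(844577/737315) since 737315 mod 4 = 3, 844577 mod 4 = 1; sign now +1
(844577/737315) = (107262/737315)   [reduce mod 737315]
107262 = 2^1·53631; (2/737315) = -1 since 737315 mod 8 = 3, so (107262/737315) = (-1)^1·(53631/737315); sign now -1
reciprocity: (53631/737315) = -1·(737315/53631) since 53631 mod 4 = 3, 737315 mod 4 = 3; sign now +1
(737315/53631) = (40112/53631)   [reduce mod 53631]
40112 = 2^4·2507; (2/53631) = +1 since 53631 mod 8 = 7, so (40112/53631) = (+1)^4·(2507/53631); sign now +1
reciprocity: (2507/53631) = -1·(53631/2507) since 2507 mod 4 = 3, 53631 mod 4 = 3; sign now -1
(53631/2507) = (984/2507)   [reduce mod 2507]
984 = 2^3·123; (2/2507) = -1 since 2507 mod 8 = 3, so (984/2507) = (-1)^3·(123/2507); sign now +1
reciprocity: (123/2507) = -1·(2507/123) since 123 mod 4 = 3, 2507 mod 4 = 3; sign now -1
(2507/123) = (47/123)   [reduce mod 123]
reciprocity: (47/123) = -1·(123/47) since 47 mod 4 = 3, 123 mod 4 = 3; sign now +1
(123/47) = (29/47)   [reduce mod 47]
reciprocity: (29/47) = +1·(47/29) since 29 mod 4 = 1, 47 mod 4 = 3; sign now +1
(47/29) = (18/29)   [reduce mod 29]
18 = 2^1·9; (2/29) = -1 since 29 mod 8 = 5, so (18/29) = (-1)^1·(9/29); sign now -1
reciprocity: (9/29) = +1·(29/9) since 9 mod 4 = 1, 29 mod 4 = 1; sign now -1
(29/9) = (2/9)   [reduce mod 9]
2 = 2^1·1; (2/9) = +1 since 9 mod 8 = 1, so (2/9) = (+1)^1·(1/9); sign now -1
(1/9) = 1; final value = sign = -1

-1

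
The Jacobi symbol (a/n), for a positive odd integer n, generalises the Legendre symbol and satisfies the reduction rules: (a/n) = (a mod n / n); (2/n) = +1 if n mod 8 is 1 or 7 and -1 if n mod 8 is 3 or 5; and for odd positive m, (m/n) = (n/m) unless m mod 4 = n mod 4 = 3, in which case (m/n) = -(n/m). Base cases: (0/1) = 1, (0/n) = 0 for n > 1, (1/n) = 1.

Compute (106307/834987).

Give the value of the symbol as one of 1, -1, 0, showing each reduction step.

1

flip (106307/834987) -> (834987/106307): both odd, 106307 mod 4 = 3, 834987 mod 4 = 3, so the flip contributes -1; sign now -1
(834987/106307): 834987 mod 106307 = 90838, so (834987/106307) = (90838/106307)
factor out 2^1: 90838 = 2^1·45419; with 106307 mod 8 = 3, (2/106307) = -1; sign now +1; continue with (45419/106307)
flip (45419/106307) -> (106307/45419): both odd, 45419 mod 4 = 3, 106307 mod 4 = 3, so the flip contributes -1; sign now -1
(106307/45419): 106307 mod 45419 = 15469, so (106307/45419) = (15469/45419)
flip (15469/45419) -> (45419/15469): both odd, 15469 mod 4 = 1, 45419 mod 4 = 3, so the flip contributes +1; sign now -1
(45419/15469): 45419 mod 15469 = 14481, so (45419/15469) = (14481/15469)
flip (14481/15469) -> (15469/14481): both odd, 14481 mod 4 = 1, 15469 mod 4 = 1, so the flip contributes +1; sign now -1
(15469/14481): 15469 mod 14481 = 988, so (15469/14481) = (988/14481)
factor out 2^2: 988 = 2^2·247; with 14481 mod 8 = 1, (2/14481) = +1; sign now -1; continue with (247/14481)
flip (247/14481) -> (14481/247): both odd, 247 mod 4 = 3, 14481 mod 4 = 1, so the flip contributes +1; sign now -1
(14481/247): 14481 mod 247 = 155, so (14481/247) = (155/247)
flip (155/247) -> (247/155): both odd, 155 mod 4 = 3, 247 mod 4 = 3, so the flip contributes -1; sign now +1
(247/155): 247 mod 155 = 92, so (247/155) = (92/155)
factor out 2^2: 92 = 2^2·23; with 155 mod 8 = 3, (2/155) = -1; sign now +1; continue with (23/155)
flip (23/155) -> (155/23): both odd, 23 mod 4 = 3, 155 mod 4 = 3, so the flip contributes -1; sign now -1
(155/23): 155 mod 23 = 17, so (155/23) = (17/23)
flip (17/23) -> (23/17): both odd, 17 mod 4 = 1, 23 mod 4 = 3, so the flip contributes +1; sign now -1
(23/17): 23 mod 17 = 6, so (23/17) = (6/17)
factor out 2^1: 6 = 2^1·3; with 17 mod 8 = 1, (2/17) = +1; sign now -1; continue with (3/17)
flip (3/17) -> (17/3): both odd, 3 mod 4 = 3, 17 mod 4 = 1, so the flip contributes +1; sign now -1
(17/3): 17 mod 3 = 2, so (17/3) = (2/3)
factor out 2^1: 2 = 2^1·1; with 3 mod 8 = 3, (2/3) = -1; sign now +1; continue with (1/3)
reached (1/3) = 1, so the symbol is +1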